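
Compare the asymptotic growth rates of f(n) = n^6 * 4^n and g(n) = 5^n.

g(n) = 5^n grows faster: 5^n / (n^6 4^n) = (5/4)^n / n^6 -> infinity since 5/4 > 1.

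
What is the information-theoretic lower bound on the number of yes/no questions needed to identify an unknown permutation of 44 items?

There are 44! = 2658271574788448768043625811014615890319638528000000000 permutations. Each yes/no question gives at most 1 bit, so at least ceil(log_2(2658271574788448768043625811014615890319638528000000000)) = 181 questions are needed.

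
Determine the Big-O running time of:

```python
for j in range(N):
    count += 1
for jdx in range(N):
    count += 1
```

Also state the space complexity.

Time complexity: O(n).
Space complexity: O(1).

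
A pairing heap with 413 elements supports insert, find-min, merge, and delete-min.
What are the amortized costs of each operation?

Pairing heaps are self-adjusting heap-ordered trees. Insert and merge link two roots: O(1). Find-min reads the root: O(1). Delete-min removes the root, then pairs children in two passes; amortized cost is O(log 413) = O(log n).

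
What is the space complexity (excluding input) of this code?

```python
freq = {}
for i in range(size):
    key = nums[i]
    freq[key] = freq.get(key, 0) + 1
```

Space complexity: O(n).
Auxiliary storage grows linearly with the input size n in the worst case.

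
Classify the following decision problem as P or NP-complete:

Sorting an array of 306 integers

This problem is in P: merge sort runs in O(n log n).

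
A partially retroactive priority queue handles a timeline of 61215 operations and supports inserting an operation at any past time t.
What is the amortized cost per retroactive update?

Partially retroactive priority queues (Demaine-Iacono-Langerman) allow updates at past times with queries only at the present. With a balanced BST over the m = 61215 timeline events tracking bridges, each retroactive insert or delete is O(log m) amortized.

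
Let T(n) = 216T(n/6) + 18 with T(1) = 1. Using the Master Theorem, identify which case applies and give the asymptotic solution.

a=216, b=6, f(n)=18.
log_6(216) = 3 > 0.
Since f(n) = O(n^0) is polynomially smaller than n^3, Case 1 applies.
T(n) = Theta(n^3).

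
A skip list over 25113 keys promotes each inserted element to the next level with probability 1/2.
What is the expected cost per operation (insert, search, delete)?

Expected number of levels is O(log_2(25113)) = O(log n). A search visits O(1) expected nodes per level over O(log n) levels. Insert/delete are a search plus O(1) pointer updates per level. Expected O(log n) per operation.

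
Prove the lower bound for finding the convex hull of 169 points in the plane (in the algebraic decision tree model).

Reduction from sorting: given 169 numbers x_1,...,x_{169}, map x_i to the point (x_i, x_i^2) on the parabola y = x^2. All points are on the convex hull, and walking the hull gives them in sorted x-order. Since sorting requires Omega(n log n), so does planar convex hull.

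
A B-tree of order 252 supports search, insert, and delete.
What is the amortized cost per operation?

B-tree of order 252 has height O(log_252 n). Each operation traverses the tree height. Splits during insert and merges during delete are O(1) each and occur at most once per level. Total cost per operation: O(log_252 n).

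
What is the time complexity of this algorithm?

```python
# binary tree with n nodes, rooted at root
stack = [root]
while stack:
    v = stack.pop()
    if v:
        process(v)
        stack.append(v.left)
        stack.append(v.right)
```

Time complexity: O(n).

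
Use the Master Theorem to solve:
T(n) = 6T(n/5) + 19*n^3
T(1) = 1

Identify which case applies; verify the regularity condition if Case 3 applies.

a=6, b=5, f(n)=19*n^3.
log_5(6) = 1.113 < 3.
f(n) = Omega(n^(1.113+epsilon)) for some epsilon > 0, so Case 3 is the candidate.
Regularity: a*f(n/b) = 6*19*(n/5)^3 = (6/125)*19*n^3 <= c*f(n) with c = 6/125 < 1. Satisfied.
Case 3: T(n) = Theta(n^3).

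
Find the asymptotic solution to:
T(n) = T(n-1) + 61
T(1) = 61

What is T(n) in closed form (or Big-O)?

Unrolling: T(n) = T(n-1) + 61 = T(n-2) + 2*61 = ... = T(1) + (n-1)*61 = 61 + (n-1)*61 = 61n.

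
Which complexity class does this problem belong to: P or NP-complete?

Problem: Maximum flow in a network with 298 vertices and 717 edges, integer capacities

This problem is in P: Edmonds-Karp / push-relabel run in polynomial time.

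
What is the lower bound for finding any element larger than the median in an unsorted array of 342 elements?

To find an element larger than the median of 342 elements, we must see Omega(n) elements. Without seeing enough elements, an adversary can make any unseen element the median.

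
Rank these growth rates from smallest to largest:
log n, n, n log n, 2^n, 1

Ordered by growth rate: 1 < log n < n < n log n < 2^n.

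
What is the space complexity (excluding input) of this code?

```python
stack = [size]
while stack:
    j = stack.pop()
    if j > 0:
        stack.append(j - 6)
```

Space complexity: O(1).
Only a constant amount of auxiliary storage is used; nothing grows with n.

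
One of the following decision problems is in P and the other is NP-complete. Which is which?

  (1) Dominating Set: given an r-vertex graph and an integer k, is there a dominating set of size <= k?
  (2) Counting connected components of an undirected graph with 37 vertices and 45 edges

(1) is NP-complete: reduces from Set Cover (with k part of the input).
(2) is P: BFS/DFS visits each vertex and edge once: O(V+E).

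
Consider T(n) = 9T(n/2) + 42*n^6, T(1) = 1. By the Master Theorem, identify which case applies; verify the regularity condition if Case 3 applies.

a=9, b=2, f(n)=42*n^6.
log_2(9) = 3.17 < 6.
f(n) = Omega(n^(3.17+epsilon)) for some epsilon > 0, so Case 3 is the candidate.
Regularity: a*f(n/b) = 9*42*(n/2)^6 = (9/64)*42*n^6 <= c*f(n) with c = 9/64 < 1. Satisfied.
Case 3: T(n) = Theta(n^6).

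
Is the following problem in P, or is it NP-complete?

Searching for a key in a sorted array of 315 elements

This problem is in P: binary search runs in O(log n).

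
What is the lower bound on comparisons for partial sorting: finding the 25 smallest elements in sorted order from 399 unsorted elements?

Finding 25 smallest of 399 in sorted order: Omega(399) to identify the 25 smallest, plus Omega(25 log 25) to sort them. Total: Omega(n + k log k).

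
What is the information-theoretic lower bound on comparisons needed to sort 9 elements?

There are 9! = 362880 possible orderings. Each comparison gives 1 bit. We need at least ceil(log_2(362880)) = 19 comparisons.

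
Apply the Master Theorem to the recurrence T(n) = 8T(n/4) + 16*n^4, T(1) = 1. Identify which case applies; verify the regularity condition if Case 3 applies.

a=8, b=4, f(n)=16*n^4.
log_4(8) = 1.5 < 4.
f(n) = Omega(n^(1.5+epsilon)) for some epsilon > 0, so Case 3 is the candidate.
Regularity: a*f(n/b) = 8*16*(n/4)^4 = (8/256)*16*n^4 <= c*f(n) with c = 8/256 < 1. Satisfied.
Case 3: T(n) = Theta(n^4).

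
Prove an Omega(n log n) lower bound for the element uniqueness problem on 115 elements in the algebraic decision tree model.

In the algebraic decision tree model, element uniqueness on 115 elements is equivalent to determining which cell of an arrangement of C(115,2) = 6555 hyperplanes x_i = x_j contains the input point. Ben-Or's theorem shows this requires Omega(n log n).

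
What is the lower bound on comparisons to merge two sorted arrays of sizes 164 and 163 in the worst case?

Adversary: with |164 - 163| <= 1 the inputs can be fully interleaved so that every adjacent pair in the merged output comes from different arrays. Then each of the 326 adjacent pairs must be directly compared, or the algorithm cannot determine their relative order. Standard merge meets this bound.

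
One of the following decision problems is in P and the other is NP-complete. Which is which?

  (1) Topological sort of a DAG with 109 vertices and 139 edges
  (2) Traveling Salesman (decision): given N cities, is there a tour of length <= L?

(1) is P: DFS-based topological sort runs in O(V+E).
(2) is NP-complete: reduces from Hamiltonian Cycle.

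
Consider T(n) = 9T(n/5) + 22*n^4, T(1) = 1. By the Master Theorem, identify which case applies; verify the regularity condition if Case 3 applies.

a=9, b=5, f(n)=22*n^4.
log_5(9) = 1.365 < 4.
f(n) = Omega(n^(1.365+epsilon)) for some epsilon > 0, so Case 3 is the candidate.
Regularity: a*f(n/b) = 9*22*(n/5)^4 = (9/625)*22*n^4 <= c*f(n) with c = 9/625 < 1. Satisfied.
Case 3: T(n) = Theta(n^4).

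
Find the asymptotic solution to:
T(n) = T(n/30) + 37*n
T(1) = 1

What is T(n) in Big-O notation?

Geometric series: 37*n*(1 + 1/30 + 1/30^2 + ...) = O(n). T(n) = O(n).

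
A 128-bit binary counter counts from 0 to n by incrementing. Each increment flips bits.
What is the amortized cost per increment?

Bit i flips every 2^i increments. Total flips over n increments: sum_{i=0}^{128} n/2^i < 2n. Amortized cost: 2n/n = O(1).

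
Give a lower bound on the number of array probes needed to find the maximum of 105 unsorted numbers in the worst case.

Adversary: any unprobed cell could hold a value larger than everything seen so far. If fewer than 105 cells are probed, the adversary places the max in an unprobed cell. So all 105 cells must be examined; together with 105-1 comparisons this is tight.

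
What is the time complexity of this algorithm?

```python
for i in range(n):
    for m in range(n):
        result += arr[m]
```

Time complexity: O(n^2).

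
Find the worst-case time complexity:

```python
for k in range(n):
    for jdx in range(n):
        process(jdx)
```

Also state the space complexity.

Time complexity: O(n^2).
Space complexity: O(1).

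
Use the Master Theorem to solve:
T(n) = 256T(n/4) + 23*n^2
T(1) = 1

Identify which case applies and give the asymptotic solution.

a=256, b=4, f(n)=23*n^2.
log_4(256) = 4 > 2.
Since f(n) = O(n^2) is polynomially smaller than n^4, Case 1 applies.
T(n) = Theta(n^4).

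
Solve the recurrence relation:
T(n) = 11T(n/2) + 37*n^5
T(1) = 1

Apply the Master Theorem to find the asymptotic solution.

a=11, b=2, f(n)=37*n^5. log_2(11) = 3.459 < 5. Case 3: T(n) = O(n^5).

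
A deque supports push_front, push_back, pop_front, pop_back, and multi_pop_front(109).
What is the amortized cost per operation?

Assign 2 credits to each push operation. A pop uses 1 saved credit. multi_pop_front(109) uses up to 109 saved credits from previous pushes. Credits never go negative. Amortized cost is O(1).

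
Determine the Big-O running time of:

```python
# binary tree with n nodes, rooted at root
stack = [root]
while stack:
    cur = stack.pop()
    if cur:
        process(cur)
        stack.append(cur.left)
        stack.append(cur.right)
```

Time complexity: O(n).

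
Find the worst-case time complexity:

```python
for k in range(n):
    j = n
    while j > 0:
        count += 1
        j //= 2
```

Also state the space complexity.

Time complexity: O(n log n).
Space complexity: O(1).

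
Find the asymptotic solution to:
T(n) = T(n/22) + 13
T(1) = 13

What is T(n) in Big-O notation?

Each step divides n by 22 and adds 13. After log_22(n) steps, T(n) = O(log n).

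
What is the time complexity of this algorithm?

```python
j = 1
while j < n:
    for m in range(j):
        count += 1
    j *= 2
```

Time complexity: O(n).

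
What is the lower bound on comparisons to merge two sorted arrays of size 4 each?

To merge two sorted arrays of size 4, we need at least 7 comparisons in the worst case. An adversary can force every element to be compared.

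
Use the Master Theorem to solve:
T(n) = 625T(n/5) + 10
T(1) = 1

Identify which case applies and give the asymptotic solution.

a=625, b=5, f(n)=10.
log_5(625) = 4 > 0.
Since f(n) = O(n^0) is polynomially smaller than n^4, Case 1 applies.
T(n) = Theta(n^4).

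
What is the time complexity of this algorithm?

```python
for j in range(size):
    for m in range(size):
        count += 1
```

Time complexity: O(n^2).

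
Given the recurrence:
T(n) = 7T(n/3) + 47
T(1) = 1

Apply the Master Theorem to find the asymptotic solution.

a=7, b=3, f(n)=47. log_3(7) = 1.771. Case 1 of Master Theorem: T(n) = O(n^1.771).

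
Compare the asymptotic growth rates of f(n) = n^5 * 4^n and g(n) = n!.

g(n) = n! grows faster: by Stirling n! ~ (n/e)^n sqrt(2*pi*n); (n/e)^n eventually dominates n^5 * 4^n.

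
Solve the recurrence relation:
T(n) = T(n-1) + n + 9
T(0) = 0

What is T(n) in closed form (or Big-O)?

Dominant term in sum is 1*sum(i, i=1..n) = 1*n*(n+1)/2 = O(n^2).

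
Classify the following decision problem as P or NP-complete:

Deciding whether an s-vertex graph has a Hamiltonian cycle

This problem is NP-complete: one of Karp's 21 NP-complete problems.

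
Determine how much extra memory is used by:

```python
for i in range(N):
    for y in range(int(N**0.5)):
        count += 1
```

Space complexity: O(1).
Only a constant amount of auxiliary storage is used; nothing grows with n.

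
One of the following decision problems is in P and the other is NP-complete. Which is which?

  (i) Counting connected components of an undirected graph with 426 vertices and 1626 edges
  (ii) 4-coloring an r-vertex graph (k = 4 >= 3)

(i) is P: BFS/DFS visits each vertex and edge once: O(V+E).
(ii) is NP-complete: graph k-coloring for k>=3 is NP-complete by reduction from 3-SAT.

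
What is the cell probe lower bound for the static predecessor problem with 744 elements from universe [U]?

The Patrascu-Thorup lower bound shows any data structure on n = 744 elements using O(n * polylog(n)) space requires Omega(log log U) query time. van Emde Boas trees achieve O(log log U) with O(U) space.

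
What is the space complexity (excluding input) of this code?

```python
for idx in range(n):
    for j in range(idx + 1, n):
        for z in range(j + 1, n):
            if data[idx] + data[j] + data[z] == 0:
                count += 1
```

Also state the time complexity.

Space complexity: O(1).
Only a constant amount of auxiliary storage is used; nothing grows with n.
Time complexity: O(n^3).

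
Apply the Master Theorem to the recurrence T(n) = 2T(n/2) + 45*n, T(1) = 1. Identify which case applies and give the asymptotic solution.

a=2, b=2, f(n)=45*n.
log_2(2) = 1, so n^(log_b(a)) = n.
f(n) = Theta(n), so Case 2 applies.
T(n) = Theta(n log n).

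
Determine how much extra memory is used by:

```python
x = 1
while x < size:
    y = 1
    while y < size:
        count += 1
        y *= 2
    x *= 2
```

Space complexity: O(1).
Only a constant amount of auxiliary storage is used; nothing grows with n.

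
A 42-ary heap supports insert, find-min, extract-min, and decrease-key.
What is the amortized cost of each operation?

The 42-ary heap has height O(log_42 n). Insert sifts up: O(log_42 n). Find-min reads the root: O(1). Extract-min sifts down comparing 42 children per level: O(42 * log_42 n). Decrease-key sifts up: O(log_42 n).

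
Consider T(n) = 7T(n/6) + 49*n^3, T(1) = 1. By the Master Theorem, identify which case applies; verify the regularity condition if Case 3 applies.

a=7, b=6, f(n)=49*n^3.
log_6(7) = 1.086 < 3.
f(n) = Omega(n^(1.086+epsilon)) for some epsilon > 0, so Case 3 is the candidate.
Regularity: a*f(n/b) = 7*49*(n/6)^3 = (7/216)*49*n^3 <= c*f(n) with c = 7/216 < 1. Satisfied.
Case 3: T(n) = Theta(n^3).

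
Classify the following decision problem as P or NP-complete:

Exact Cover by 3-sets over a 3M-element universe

This problem is NP-complete: one of Karp's 21 NP-complete problems.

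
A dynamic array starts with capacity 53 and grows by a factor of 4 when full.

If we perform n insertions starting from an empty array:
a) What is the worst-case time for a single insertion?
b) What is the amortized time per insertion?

(a) Worst-case single insertion: O(n) -- when the array is full at capacity c, the resize copies all c elements, and c can be Theta(n).
(b) Resizes happen at sizes 53, 212, 848, ... Total copy cost for n insertions: 53 + 212 + ... = O(n) (geometric series with ratio 1/4). Amortized cost per insertion: O(n)/n = O(1).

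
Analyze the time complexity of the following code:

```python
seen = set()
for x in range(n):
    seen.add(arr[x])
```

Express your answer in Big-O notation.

Time complexity: O(n).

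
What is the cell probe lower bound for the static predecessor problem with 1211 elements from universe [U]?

The Patrascu-Thorup lower bound shows any data structure on n = 1211 elements using O(n * polylog(n)) space requires Omega(log log U) query time. van Emde Boas trees achieve O(log log U) with O(U) space.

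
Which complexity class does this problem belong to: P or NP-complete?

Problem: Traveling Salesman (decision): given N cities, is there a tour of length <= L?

This problem is NP-complete: reduces from Hamiltonian Cycle.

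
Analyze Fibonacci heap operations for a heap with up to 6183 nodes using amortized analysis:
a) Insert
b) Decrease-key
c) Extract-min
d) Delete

Fibonacci heaps use lazy consolidation. Potential function Phi = t + 2m (t = number of trees, m = marked nodes).
- Insert: O(1) actual, Delta Phi = +1 (one new tree) => O(1) amortized.
- Decrease-key: with c cascading cuts, actual cost is O(c); Delta Phi <= c - 2(c-1) + 2 = 4 - c (c new trees; >= c-1 marks cleared; <= 1 new mark). Amortized O(c) + (4 - c) = O(1).
- Extract-min: O(D(n) + t) actual; consolidation drops t to <= D(n)+1, so Delta Phi pays for the t term. D(n) = O(log n) for n = 6183 => O(log n) amortized.
- Delete: decrease-key to -inf then extract-min = O(log n).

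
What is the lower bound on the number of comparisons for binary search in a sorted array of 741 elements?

With 741 possible positions, we need at least ceil(log_2(741)) = 10 comparisons. Each comparison splits the remaining candidates by at most half.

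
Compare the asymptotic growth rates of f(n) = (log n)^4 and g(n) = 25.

f(n) = (log n)^4 grows faster: any unbounded function dominates a constant.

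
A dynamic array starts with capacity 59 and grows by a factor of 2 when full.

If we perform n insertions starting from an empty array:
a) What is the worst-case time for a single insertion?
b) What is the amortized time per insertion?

(a) Worst-case single insertion: O(n) -- when the array is full at capacity c, the resize copies all c elements, and c can be Theta(n).
(b) Resizes happen at sizes 59, 118, 236, ... Total copy cost for n insertions: 59 + 118 + ... = O(n) (geometric series with ratio 1/2). Amortized cost per insertion: O(n)/n = O(1).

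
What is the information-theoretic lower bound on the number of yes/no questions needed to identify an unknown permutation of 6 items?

There are 6! = 720 permutations. Each yes/no question gives at most 1 bit, so at least ceil(log_2(720)) = 10 questions are needed.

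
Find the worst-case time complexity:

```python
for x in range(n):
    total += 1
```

Time complexity: O(n).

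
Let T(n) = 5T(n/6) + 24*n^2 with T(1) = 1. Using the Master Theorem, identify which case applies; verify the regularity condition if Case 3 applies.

a=5, b=6, f(n)=24*n^2.
log_6(5) = 0.8982 < 2.
f(n) = Omega(n^(0.8982+epsilon)) for some epsilon > 0, so Case 3 is the candidate.
Regularity: a*f(n/b) = 5*24*(n/6)^2 = (5/36)*24*n^2 <= c*f(n) with c = 5/36 < 1. Satisfied.
Case 3: T(n) = Theta(n^2).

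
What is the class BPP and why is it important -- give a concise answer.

BPP (Bounded-error Probabilistic Polynomial time) is the class of problems solvable by a randomized algorithm in polynomial time with error probability at most 1/3. BPP contains P and is contained in PSPACE. It is widely conjectured that P = BPP, meaning randomness does not help for decision problems.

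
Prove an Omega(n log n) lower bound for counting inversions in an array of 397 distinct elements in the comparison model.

Decision-tree argument: at any leaf, the comparisons made (with transitivity) must totally order all 397 elements -- otherwise some pair (i,j) is unordered, and an adversary can present two inputs agreeing on every comparison made but with that pair flipped, changing the inversion count by 1, so the leaf's output is wrong on one of them. Hence the tree has >= 397! leaves and height >= log_2(397!) = Omega(n log n). Modified merge sort achieves O(n log n).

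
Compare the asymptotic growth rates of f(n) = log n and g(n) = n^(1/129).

g(n) = n^(1/129) grows faster: any positive power of n dominates log n.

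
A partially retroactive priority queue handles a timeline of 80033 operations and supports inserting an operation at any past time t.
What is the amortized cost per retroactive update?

Partially retroactive priority queues (Demaine-Iacono-Langerman) allow updates at past times with queries only at the present. With a balanced BST over the m = 80033 timeline events tracking bridges, each retroactive insert or delete is O(log m) amortized.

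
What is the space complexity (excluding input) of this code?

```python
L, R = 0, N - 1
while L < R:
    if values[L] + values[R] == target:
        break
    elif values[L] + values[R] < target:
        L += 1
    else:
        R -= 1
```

Space complexity: O(1).
Only a constant amount of auxiliary storage is used; nothing grows with n.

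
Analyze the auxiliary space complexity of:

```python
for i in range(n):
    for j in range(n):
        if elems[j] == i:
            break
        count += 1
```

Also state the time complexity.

Space complexity: O(1).
Only a constant amount of auxiliary storage is used; nothing grows with n.
Time complexity: O(n^2).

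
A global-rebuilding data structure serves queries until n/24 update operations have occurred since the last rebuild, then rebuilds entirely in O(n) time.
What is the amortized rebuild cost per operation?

The O(n) rebuild is triggered by n/24 operations, so each contributes O(n)/(n/24) = O(24) = O(1) to the rebuild cost.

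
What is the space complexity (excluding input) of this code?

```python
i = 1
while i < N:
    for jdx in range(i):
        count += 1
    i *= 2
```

Space complexity: O(1).
Only a constant amount of auxiliary storage is used; nothing grows with n.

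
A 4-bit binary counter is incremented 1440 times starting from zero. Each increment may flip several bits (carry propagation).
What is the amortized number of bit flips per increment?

Bit i flips on every 2^i-th increment, so over 1440 increments bit i flips floor(1440/2^i) times. Summing over i: total flips < 2 * 1440. Amortized: < 2 = O(1) per increment.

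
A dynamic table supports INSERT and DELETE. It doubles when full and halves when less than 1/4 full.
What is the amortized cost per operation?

Using potential function Phi = |2*num_items - table_size| when load > 1/2, and Phi = table_size/2 - num_items otherwise. The gap of 1/4 vs 1/2 for shrinking prevents thrashing. Both insert and delete have O(1) amortized cost.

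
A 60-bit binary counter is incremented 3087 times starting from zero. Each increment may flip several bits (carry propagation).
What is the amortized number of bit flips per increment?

Bit i flips on every 2^i-th increment, so over 3087 increments bit i flips floor(3087/2^i) times. Summing over i: total flips < 2 * 3087. Amortized: < 2 = O(1) per increment.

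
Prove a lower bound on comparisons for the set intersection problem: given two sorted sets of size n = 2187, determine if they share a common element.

For two sorted arrays of size n = 2187, any correct algorithm must examine Omega(n) elements. If fewer are examined, an adversary places a common element in an unexamined gap. A merge-based scan achieves O(n), so the bound is tight.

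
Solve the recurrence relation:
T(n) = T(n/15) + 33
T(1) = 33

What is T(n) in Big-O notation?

Each step divides n by 15 and adds 33. After log_15(n) steps, T(n) = O(log n).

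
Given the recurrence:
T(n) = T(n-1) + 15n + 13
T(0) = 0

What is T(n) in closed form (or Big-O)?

Dominant term in sum is 15*sum(i, i=1..n) = 15*n*(n+1)/2 = O(n^2).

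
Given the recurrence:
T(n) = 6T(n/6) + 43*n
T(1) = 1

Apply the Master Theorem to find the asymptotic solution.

a=6, b=6, f(n)=43*n. log_6(6) = 1. Case 2: T(n) = O(n log n).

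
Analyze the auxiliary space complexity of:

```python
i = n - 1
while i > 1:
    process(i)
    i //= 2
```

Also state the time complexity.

Space complexity: O(1).
Only a constant amount of auxiliary storage is used; nothing grows with n.
Time complexity: O(log n).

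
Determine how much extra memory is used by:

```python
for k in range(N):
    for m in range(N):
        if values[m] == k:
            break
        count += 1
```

Space complexity: O(1).
Only a constant amount of auxiliary storage is used; nothing grows with n.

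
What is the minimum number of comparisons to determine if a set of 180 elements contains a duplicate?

Determining if 180 elements are all distinct requires Omega(n log n) comparisons in the comparison model. This follows from the element distinctness lower bound.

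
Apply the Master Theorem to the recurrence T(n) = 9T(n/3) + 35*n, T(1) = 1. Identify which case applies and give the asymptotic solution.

a=9, b=3, f(n)=35*n.
log_3(9) = 2 > 1.
Since f(n) = O(n^1) is polynomially smaller than n^2, Case 1 applies.
T(n) = Theta(n^2).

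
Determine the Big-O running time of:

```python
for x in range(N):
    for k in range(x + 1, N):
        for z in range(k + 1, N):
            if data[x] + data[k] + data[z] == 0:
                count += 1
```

Time complexity: O(n^3).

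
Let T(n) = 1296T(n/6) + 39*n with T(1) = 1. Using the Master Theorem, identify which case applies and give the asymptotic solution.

a=1296, b=6, f(n)=39*n.
log_6(1296) = 4 > 1.
Since f(n) = O(n^1) is polynomially smaller than n^4, Case 1 applies.
T(n) = Theta(n^4).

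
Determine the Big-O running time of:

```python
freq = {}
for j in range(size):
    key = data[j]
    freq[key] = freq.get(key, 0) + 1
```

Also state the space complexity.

Time complexity: O(n).
Space complexity: O(n).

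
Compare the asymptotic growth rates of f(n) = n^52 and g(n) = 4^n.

g(n) = 4^n grows faster: any exponential with base > 1 dominates every polynomial.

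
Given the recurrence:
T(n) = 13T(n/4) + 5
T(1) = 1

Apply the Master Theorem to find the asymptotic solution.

a=13, b=4, f(n)=5. log_4(13) = 1.85. Case 1 of Master Theorem: T(n) = O(n^1.85).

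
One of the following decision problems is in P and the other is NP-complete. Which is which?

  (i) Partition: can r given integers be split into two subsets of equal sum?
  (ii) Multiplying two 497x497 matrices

(i) is NP-complete: Subset Sum reduces to it (one of Karp's 21 NP-complete problems).
(ii) is P: the schoolbook algorithm runs in O(n^3).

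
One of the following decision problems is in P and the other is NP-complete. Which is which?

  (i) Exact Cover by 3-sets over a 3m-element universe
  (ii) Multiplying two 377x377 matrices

(i) is NP-complete: one of Karp's 21 NP-complete problems.
(ii) is P: the schoolbook algorithm runs in O(n^3).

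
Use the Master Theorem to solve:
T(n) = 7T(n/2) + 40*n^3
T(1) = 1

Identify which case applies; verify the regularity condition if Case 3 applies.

a=7, b=2, f(n)=40*n^3.
log_2(7) = 2.807 < 3.
f(n) = Omega(n^(2.807+epsilon)) for some epsilon > 0, so Case 3 is the candidate.
Regularity: a*f(n/b) = 7*40*(n/2)^3 = (7/8)*40*n^3 <= c*f(n) with c = 7/8 < 1. Satisfied.
Case 3: T(n) = Theta(n^3).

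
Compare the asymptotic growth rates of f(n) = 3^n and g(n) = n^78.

f(n) = 3^n grows faster: any exponential with base > 1 dominates every polynomial.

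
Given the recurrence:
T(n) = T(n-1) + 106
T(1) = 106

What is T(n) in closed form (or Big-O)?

Unrolling: T(n) = T(n-1) + 106 = T(n-2) + 2*106 = ... = T(1) + (n-1)*106 = 106 + (n-1)*106 = 106n.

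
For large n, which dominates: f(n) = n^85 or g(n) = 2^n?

g(n) = 2^n grows faster: any exponential with base > 1 dominates every polynomial.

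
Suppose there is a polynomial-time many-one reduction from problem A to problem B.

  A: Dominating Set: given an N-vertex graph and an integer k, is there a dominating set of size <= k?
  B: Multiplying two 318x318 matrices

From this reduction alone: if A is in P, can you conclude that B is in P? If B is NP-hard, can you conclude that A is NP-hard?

A poly-time reduction A <=_p B transfers tractability DOWN (B easy => A easy) and hardness UP (A hard => B hard), not the reverse.
From A in P, the reduction alone does NOT give B in P: any problem in P trivially reduces to SAT, yet SAT is not known to be in P.
From B NP-hard, the reduction alone does NOT give A NP-hard: again, easy problems reduce to hard ones.
(Here in fact A is NP-complete and B is in P, so no such reduction is known -- its existence would imply P = NP; the analysis concerns only what the assumed reduction would or would not let you conclude.)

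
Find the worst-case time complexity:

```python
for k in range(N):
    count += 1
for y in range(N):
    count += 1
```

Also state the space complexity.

Time complexity: O(n).
Space complexity: O(1).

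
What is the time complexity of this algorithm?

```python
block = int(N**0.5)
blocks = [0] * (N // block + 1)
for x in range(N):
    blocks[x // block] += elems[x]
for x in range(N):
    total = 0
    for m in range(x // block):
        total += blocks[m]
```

Time complexity: O(n * sqrt(n)).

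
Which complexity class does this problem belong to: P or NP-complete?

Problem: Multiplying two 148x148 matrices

This problem is in P: the schoolbook algorithm runs in O(n^3).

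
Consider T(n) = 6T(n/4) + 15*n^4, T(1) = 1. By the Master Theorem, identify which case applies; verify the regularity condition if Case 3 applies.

a=6, b=4, f(n)=15*n^4.
log_4(6) = 1.292 < 4.
f(n) = Omega(n^(1.292+epsilon)) for some epsilon > 0, so Case 3 is the candidate.
Regularity: a*f(n/b) = 6*15*(n/4)^4 = (6/256)*15*n^4 <= c*f(n) with c = 6/256 < 1. Satisfied.
Case 3: T(n) = Theta(n^4).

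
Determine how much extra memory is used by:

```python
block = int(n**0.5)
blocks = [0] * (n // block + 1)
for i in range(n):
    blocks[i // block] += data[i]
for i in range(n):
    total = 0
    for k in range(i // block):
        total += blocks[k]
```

Space complexity: O(sqrt(n)).
Storage scales with sqrt(n).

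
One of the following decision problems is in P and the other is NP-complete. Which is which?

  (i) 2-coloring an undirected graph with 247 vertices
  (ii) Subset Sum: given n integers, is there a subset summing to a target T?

(i) is P: 2-coloring is bipartiteness testing via BFS, O(V+E).
(ii) is NP-complete: one of Karp's 21 NP-complete problems.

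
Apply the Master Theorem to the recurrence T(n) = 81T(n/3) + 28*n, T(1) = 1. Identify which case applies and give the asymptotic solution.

a=81, b=3, f(n)=28*n.
log_3(81) = 4 > 1.
Since f(n) = O(n^1) is polynomially smaller than n^4, Case 1 applies.
T(n) = Theta(n^4).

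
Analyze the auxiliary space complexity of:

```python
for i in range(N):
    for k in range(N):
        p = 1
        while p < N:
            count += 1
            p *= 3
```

Space complexity: O(1).
Only a constant amount of auxiliary storage is used; nothing grows with n.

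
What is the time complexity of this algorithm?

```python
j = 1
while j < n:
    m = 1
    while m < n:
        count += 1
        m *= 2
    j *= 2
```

Time complexity: O(log^2 n).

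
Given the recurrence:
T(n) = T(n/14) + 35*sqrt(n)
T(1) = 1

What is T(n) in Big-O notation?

Each level contributes sqrt(n/14^k). Geometric series with ratio 1/sqrt(14) < 1 sums to O(sqrt(n)).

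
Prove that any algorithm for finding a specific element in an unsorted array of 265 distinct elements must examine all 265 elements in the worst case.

Adversary argument: if the algorithm examines fewer than 265 elements, the adversary places the target in an unexamined position. The algorithm cannot distinguish 'not present' from 'in unexamined position'.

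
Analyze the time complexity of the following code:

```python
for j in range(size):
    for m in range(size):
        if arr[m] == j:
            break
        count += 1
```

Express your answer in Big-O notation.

Time complexity: O(n^2).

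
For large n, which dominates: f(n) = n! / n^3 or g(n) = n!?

g(n) = n! grows faster: the ratio n!/(n!/n^3) = n^3 -> infinity.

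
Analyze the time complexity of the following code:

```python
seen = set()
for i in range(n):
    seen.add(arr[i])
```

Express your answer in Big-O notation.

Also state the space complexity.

Time complexity: O(n).
Space complexity: O(n).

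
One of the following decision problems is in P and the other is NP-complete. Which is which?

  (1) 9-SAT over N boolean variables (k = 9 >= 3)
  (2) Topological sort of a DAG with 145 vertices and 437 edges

(1) is NP-complete: 3-SAT is NP-complete (Cook-Levin); k-SAT for k>=3 reduces from 3-SAT.
(2) is P: DFS-based topological sort runs in O(V+E).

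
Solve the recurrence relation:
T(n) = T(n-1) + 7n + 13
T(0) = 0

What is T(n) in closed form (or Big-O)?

Dominant term in sum is 7*sum(i, i=1..n) = 7*n*(n+1)/2 = O(n^2).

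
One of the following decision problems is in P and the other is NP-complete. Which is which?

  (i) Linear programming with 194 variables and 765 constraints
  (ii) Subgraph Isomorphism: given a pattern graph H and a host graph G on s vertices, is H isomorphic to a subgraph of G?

(i) is P: the ellipsoid and interior-point methods run in polynomial time.
(ii) is NP-complete: generalizes Clique and Hamiltonian Path (pattern size is part of the input).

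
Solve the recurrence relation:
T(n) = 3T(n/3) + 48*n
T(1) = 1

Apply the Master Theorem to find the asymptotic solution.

a=3, b=3, f(n)=48*n. log_3(3) = 1. Case 2: T(n) = O(n log n).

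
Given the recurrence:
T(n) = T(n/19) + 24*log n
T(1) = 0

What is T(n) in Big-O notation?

Each of the log_19(n) levels adds O(log n). T(n) = O(log^2 n).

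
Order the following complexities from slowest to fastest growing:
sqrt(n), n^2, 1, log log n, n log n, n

Ordered by growth rate: 1 < log log n < sqrt(n) < n < n log n < n^2.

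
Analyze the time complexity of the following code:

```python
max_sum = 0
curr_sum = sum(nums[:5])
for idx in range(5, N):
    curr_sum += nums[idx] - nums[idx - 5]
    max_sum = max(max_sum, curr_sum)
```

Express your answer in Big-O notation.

Time complexity: O(n).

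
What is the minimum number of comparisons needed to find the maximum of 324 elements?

Finding the maximum requires 323 comparisons. Each comparison eliminates exactly one candidate. With 324 candidates, we need 323 eliminations.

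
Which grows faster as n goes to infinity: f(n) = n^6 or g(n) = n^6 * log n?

g(n) = n^6 * log n grows faster: extra log n factor -> infinity.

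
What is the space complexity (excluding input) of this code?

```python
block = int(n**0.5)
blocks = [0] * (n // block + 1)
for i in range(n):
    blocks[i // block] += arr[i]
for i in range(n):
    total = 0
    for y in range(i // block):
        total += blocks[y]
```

Space complexity: O(sqrt(n)).
Storage scales with sqrt(n).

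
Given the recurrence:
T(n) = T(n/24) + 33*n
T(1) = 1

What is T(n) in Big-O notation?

Geometric series: 33*n*(1 + 1/24 + 1/24^2 + ...) = O(n). T(n) = O(n).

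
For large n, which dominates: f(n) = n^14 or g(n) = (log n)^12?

f(n) = n^14 grows faster: any positive polynomial dominates any polylog.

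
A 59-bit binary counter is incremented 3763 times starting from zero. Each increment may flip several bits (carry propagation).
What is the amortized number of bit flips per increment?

Bit i flips on every 2^i-th increment, so over 3763 increments bit i flips floor(3763/2^i) times. Summing over i: total flips < 2 * 3763. Amortized: < 2 = O(1) per increment.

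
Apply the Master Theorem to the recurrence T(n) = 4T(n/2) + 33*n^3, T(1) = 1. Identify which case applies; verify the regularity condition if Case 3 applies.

a=4, b=2, f(n)=33*n^3.
log_2(4) = 2 < 3.
f(n) = Omega(n^(2+epsilon)) for some epsilon > 0, so Case 3 is the candidate.
Regularity: a*f(n/b) = 4*33*(n/2)^3 = (4/8)*33*n^3 <= c*f(n) with c = 4/8 < 1. Satisfied.
Case 3: T(n) = Theta(n^3).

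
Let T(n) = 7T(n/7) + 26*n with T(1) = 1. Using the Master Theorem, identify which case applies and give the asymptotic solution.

a=7, b=7, f(n)=26*n.
log_7(7) = 1, so n^(log_b(a)) = n.
f(n) = Theta(n), so Case 2 applies.
T(n) = Theta(n log n).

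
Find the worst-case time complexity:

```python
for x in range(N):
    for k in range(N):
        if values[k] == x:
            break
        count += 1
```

Time complexity: O(n^2).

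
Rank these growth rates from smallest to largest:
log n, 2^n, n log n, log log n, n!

Ordered by growth rate: log log n < log n < n log n < 2^n < n!.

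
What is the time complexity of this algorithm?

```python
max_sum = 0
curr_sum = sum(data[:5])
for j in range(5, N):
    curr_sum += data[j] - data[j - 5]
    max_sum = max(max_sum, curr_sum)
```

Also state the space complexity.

Time complexity: O(n).
Space complexity: O(1).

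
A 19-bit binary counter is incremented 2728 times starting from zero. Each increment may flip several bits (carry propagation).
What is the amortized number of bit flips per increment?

Bit i flips on every 2^i-th increment, so over 2728 increments bit i flips floor(2728/2^i) times. Summing over i: total flips < 2 * 2728. Amortized: < 2 = O(1) per increment.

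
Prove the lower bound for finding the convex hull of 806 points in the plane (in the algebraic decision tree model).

Reduction from sorting: given 806 numbers x_1,...,x_{806}, map x_i to the point (x_i, x_i^2) on the parabola y = x^2. All points are on the convex hull, and walking the hull gives them in sorted x-order. Since sorting requires Omega(n log n), so does planar convex hull.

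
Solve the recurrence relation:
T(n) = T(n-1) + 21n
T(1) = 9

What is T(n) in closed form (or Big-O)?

Unrolling: T(n) = 9 + 21*(2 + 3 + ... + n) = 9 + 21*(n(n+1)/2 - 1) = O(n^2).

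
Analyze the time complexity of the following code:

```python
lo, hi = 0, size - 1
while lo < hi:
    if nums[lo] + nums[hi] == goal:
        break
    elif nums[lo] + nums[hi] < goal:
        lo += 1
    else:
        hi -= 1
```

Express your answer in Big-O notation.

Time complexity: O(n).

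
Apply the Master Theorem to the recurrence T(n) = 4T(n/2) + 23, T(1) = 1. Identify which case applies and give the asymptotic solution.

a=4, b=2, f(n)=23.
log_2(4) = 2 > 0.
Since f(n) = O(n^0) is polynomially smaller than n^2, Case 1 applies.
T(n) = Theta(n^2).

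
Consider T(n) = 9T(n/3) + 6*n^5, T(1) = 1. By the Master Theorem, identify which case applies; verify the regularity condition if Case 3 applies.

a=9, b=3, f(n)=6*n^5.
log_3(9) = 2 < 5.
f(n) = Omega(n^(2+epsilon)) for some epsilon > 0, so Case 3 is the candidate.
Regularity: a*f(n/b) = 9*6*(n/3)^5 = (9/243)*6*n^5 <= c*f(n) with c = 9/243 < 1. Satisfied.
Case 3: T(n) = Theta(n^5).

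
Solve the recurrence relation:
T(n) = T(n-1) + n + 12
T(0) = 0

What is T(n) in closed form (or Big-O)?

Dominant term in sum is 1*sum(i, i=1..n) = 1*n*(n+1)/2 = O(n^2).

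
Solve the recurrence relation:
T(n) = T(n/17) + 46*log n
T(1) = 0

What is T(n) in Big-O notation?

Each of the log_17(n) levels adds O(log n). T(n) = O(log^2 n).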